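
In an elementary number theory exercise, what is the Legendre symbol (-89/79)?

-1

Reduce the numerator: -89 ≡ 69 (mod 79), so (-89/79) = (69/79).
69 ≡ 1 (mod 4), so quadratic reciprocity gives (69/79) = (79/69). Reduce: 79 ≡ 10 (mod 69). Now have (10/69).
Factor out 2: 10 = 2·5. Since 69 ≡ 5 (mod 8), (2/69) = -1. Now have -(5/69).
5 ≡ 1 (mod 4), so quadratic reciprocity gives (5/69) = (69/5). Reduce: 69 ≡ 4 (mod 5). Now have -(4/5).
Factor out 2: 4 = 2^2. Since 5 ≡ 5 (mod 8), (2/5) = -1, and (2/5)^2 = +1. Now have -(1/5).
(1/5) = 1. Collecting the sign factors: -1.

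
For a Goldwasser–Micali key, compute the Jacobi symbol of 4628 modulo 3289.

0

Reduce the numerator: 4628 ≡ 1339 (mod 3289), so (4628/3289) = (1339/3289).
3289 ≡ 1 (mod 4), so quadratic reciprocity gives (1339/3289) = (3289/1339). Reduce: 3289 ≡ 611 (mod 1339). Now have (611/1339).
Both 611 ≡ 3 and 1339 ≡ 3 (mod 4), so reciprocity gives (611/1339) = -(1339/611). Reduce: 1339 ≡ 117 (mod 611). Now have -(117/611).
117 ≡ 1 (mod 4), so quadratic reciprocity gives (117/611) = (611/117). Reduce: 611 ≡ 26 (mod 117). Now have -(26/117).
Factor out 2: 26 = 2·13. Since 117 ≡ 5 (mod 8), (2/117) = -1. Now have (13/117).
13 ≡ 1 (mod 4), so quadratic reciprocity gives (13/117) = (117/13). Reduce: 117 ≡ 0 (mod 13). Now have (0/13).
The numerator is now 0 with denominator 13 > 1: the symbol is 0.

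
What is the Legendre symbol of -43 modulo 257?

(-43/257)
  = (214/257)    [-43 ≡ 214 mod 257]
  = (107/257)    [257 ≡ 1 mod 8 ⇒ (2/257) = +1]
  = (257/107)    [QR: 257 ≡ 1 mod 4, sign kept]
  = (43/107)    [257 ≡ 43 mod 107]
  = -(107/43)    [QR: both ≡ 3 mod 4, sign flips]
  = -(21/43)    [107 ≡ 21 mod 43]
  = -(43/21)    [QR: 21 ≡ 1 mod 4, sign kept]
  = -(1/21)    [43 ≡ 1 mod 21]
  = -1    [(1/21) = 1]

-1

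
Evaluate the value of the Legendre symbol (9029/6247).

1

Reduce the numerator: 9029 ≡ 2782 (mod 6247), so (9029/6247) = (2782/6247).
Factor out 2: 2782 = 2·1391. Since 6247 ≡ 7 (mod 8), (2/6247) = +1. Now have (1391/6247).
Both 1391 ≡ 3 and 6247 ≡ 3 (mod 4), so reciprocity gives (1391/6247) = -(6247/1391). Reduce: 6247 ≡ 683 (mod 1391). Now have -(683/1391).
Both 683 ≡ 3 and 1391 ≡ 3 (mod 4), so reciprocity gives (683/1391) = -(1391/683). Reduce: 1391 ≡ 25 (mod 683). Now have (25/683).
25 ≡ 1 (mod 4), so quadratic reciprocity gives (25/683) = (683/25). Reduce: 683 ≡ 8 (mod 25). Now have (8/25).
Factor out 2: 8 = 2^3. Since 25 ≡ 1 (mod 8), (2/25) = +1, and (2/25)^3 = +1. Now have (1/25).
(1/25) = 1. Collecting the sign factors: 1.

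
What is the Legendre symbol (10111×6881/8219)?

-1

By multiplicativity, (10111·6881/8219) = (10111/8219)·(6881/8219).
First factor (10111/8219):
(10111/8219)
  = (1892/8219)    [10111 ≡ 1892 mod 8219]
  = (473/8219)    [8219 ≡ 3 mod 8 ⇒ (2/8219)^2 = +1]
  = (8219/473)    [QR: 473 ≡ 1 mod 4, sign kept]
  = (178/473)    [8219 ≡ 178 mod 473]
  = (89/473)    [473 ≡ 1 mod 8 ⇒ (2/473) = +1]
  = (473/89)    [QR: 89 ≡ 1 mod 4, sign kept]
  = (28/89)    [473 ≡ 28 mod 89]
  = (7/89)    [89 ≡ 1 mod 8 ⇒ (2/89)^2 = +1]
  = (89/7)    [QR: 89 ≡ 1 mod 4, sign kept]
  = (5/7)    [89 ≡ 5 mod 7]
  = (7/5)    [QR: 5 ≡ 1 mod 4, sign kept]
  = (2/5)    [7 ≡ 2 mod 5]
  = -(1/5)    [5 ≡ 5 mod 8 ⇒ (2/5) = -1]
  = -1    [(1/5) = 1]
Second factor (6881/8219):
(6881/8219)
  = (8219/6881)    [QR: 6881 ≡ 1 mod 4, sign kept]
  = (1338/6881)    [8219 ≡ 1338 mod 6881]
  = (669/6881)    [6881 ≡ 1 mod 8 ⇒ (2/6881) = +1]
  = (6881/669)    [QR: 669 ≡ 1 mod 4, sign kept]
  = (191/669)    [6881 ≡ 191 mod 669]
  = (669/191)    [QR: 669 ≡ 1 mod 4, sign kept]
  = (96/191)    [669 ≡ 96 mod 191]
  = (3/191)    [191 ≡ 7 mod 8 ⇒ (2/191)^5 = +1]
  = -(191/3)    [QR: both ≡ 3 mod 4, sign flips]
  = -(2/3)    [191 ≡ 2 mod 3]
  = (1/3)    [3 ≡ 3 mod 8 ⇒ (2/3) = -1]
  = 1    [(1/3) = 1]
Product: (-1)·(1) = -1.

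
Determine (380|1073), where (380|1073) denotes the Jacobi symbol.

-1

Factor out 2: 380 = 2^2·95. Since 1073 ≡ 1 (mod 8), (2|1073) = +1, and (2|1073)^2 = +1. Now have (95|1073).
1073 ≡ 1 (mod 4), so quadratic reciprocity gives (95|1073) = (1073|95). Reduce: 1073 ≡ 28 (mod 95). Now have (28|95).
Factor out 2: 28 = 2^2·7. Since 95 ≡ 7 (mod 8), (2|95) = +1, and (2|95)^2 = +1. Now have (7|95).
Both 7 ≡ 3 and 95 ≡ 3 (mod 4), so reciprocity gives (7|95) = -(95|7). Reduce: 95 ≡ 4 (mod 7). Now have -(4|7).
Factor out 2: 4 = 2^2. Since 7 ≡ 7 (mod 8), (2|7) = +1, and (2|7)^2 = +1. Now have -(1|7).
(1|7) = 1. Collecting the sign factors: -1.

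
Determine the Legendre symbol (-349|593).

-1

Pull out -1: (-349|593) = (-1|593)·(349|593). Since 593 ≡ 1 (mod 4), (-1|593) = +1. Now have (349|593).
349 ≡ 1 (mod 4), so quadratic reciprocity gives (349|593) = (593|349). Reduce: 593 ≡ 244 (mod 349). Now have (244|349).
Factor out 2: 244 = 2^2·61. Since 349 ≡ 5 (mod 8), (2|349) = -1, and (2|349)^2 = +1. Now have (61|349).
61 ≡ 1 (mod 4), so quadratic reciprocity gives (61|349) = (349|61). Reduce: 349 ≡ 44 (mod 61). Now have (44|61).
Factor out 2: 44 = 2^2·11. Since 61 ≡ 5 (mod 8), (2|61) = -1, and (2|61)^2 = +1. Now have (11|61).
61 ≡ 1 (mod 4), so quadratic reciprocity gives (11|61) = (61|11). Reduce: 61 ≡ 6 (mod 11). Now have (6|11).
Factor out 2: 6 = 2·3. Since 11 ≡ 3 (mod 8), (2|11) = -1. Now have -(3|11).
Both 3 ≡ 3 and 11 ≡ 3 (mod 4), so reciprocity gives (3|11) = -(11|3). Reduce: 11 ≡ 2 (mod 3). Now have (2|3).
Factor out 2: 2 = 2. Since 3 ≡ 3 (mod 8), (2|3) = -1. Now have -(1|3).
(1|3) = 1. Collecting the sign factors: -1.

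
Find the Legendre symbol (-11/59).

(-11/59)
  = -(11/59)    [59 ≡ 3 mod 4 ⇒ (-1/59) = -1]
  = (59/11)    [QR: both ≡ 3 mod 4, sign flips]
  = (4/11)    [59 ≡ 4 mod 11]
  = (1/11)    [11 ≡ 3 mod 8 ⇒ (2/11)^2 = +1]
  = 1    [(1/11) = 1]

1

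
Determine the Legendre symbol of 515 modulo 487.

-1

(515|487)
  = (28|487)    [515 ≡ 28 mod 487]
  = (7|487)    [487 ≡ 7 mod 8 ⇒ (2|487)^2 = +1]
  = -(487|7)    [QR: both ≡ 3 mod 4, sign flips]
  = -(4|7)    [487 ≡ 4 mod 7]
  = -(1|7)    [7 ≡ 7 mod 8 ⇒ (2|7)^2 = +1]
  = -1    [(1|7) = 1]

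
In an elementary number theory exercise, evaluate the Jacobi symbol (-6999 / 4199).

Reduce the numerator: -6999 ≡ 1399 (mod 4199), so (-6999 / 4199) = (1399 / 4199).
Both 1399 ≡ 3 and 4199 ≡ 3 (mod 4), so reciprocity gives (1399 / 4199) = -(4199 / 1399). Reduce: 4199 ≡ 2 (mod 1399). Now have -(2 / 1399).
Factor out 2: 2 = 2. Since 1399 ≡ 7 (mod 8), (2 / 1399) = +1. Now have -(1 / 1399).
(1 / 1399) = 1. Collecting the sign factors: -1.

-1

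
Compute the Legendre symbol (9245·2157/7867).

By multiplicativity, (9245·2157/7867) = (9245/7867)·(2157/7867).
First factor (9245/7867):
Reduce the numerator: 9245 ≡ 1378 (mod 7867), so (9245/7867) = (1378/7867).
Factor out 2: 1378 = 2·689. Since 7867 ≡ 3 (mod 8), (2/7867) = -1. Now have -(689/7867).
689 ≡ 1 (mod 4), so quadratic reciprocity gives (689/7867) = (7867/689). Reduce: 7867 ≡ 288 (mod 689). Now have -(288/689).
Factor out 2: 288 = 2^5·9. Since 689 ≡ 1 (mod 8), (2/689) = +1, and (2/689)^5 = +1. Now have -(9/689).
9 ≡ 1 (mod 4), so quadratic reciprocity gives (9/689) = (689/9). Reduce: 689 ≡ 5 (mod 9). Now have -(5/9).
5 ≡ 1 (mod 4), so quadratic reciprocity gives (5/9) = (9/5). Reduce: 9 ≡ 4 (mod 5). Now have -(4/5).
Factor out 2: 4 = 2^2. Since 5 ≡ 5 (mod 8), (2/5) = -1, and (2/5)^2 = +1. Now have -(1/5).
(1/5) = 1. Collecting the sign factors: -1.
Second factor (2157/7867):
2157 ≡ 1 (mod 4), so quadratic reciprocity gives (2157/7867) = (7867/2157). Reduce: 7867 ≡ 1396 (mod 2157). Now have (1396/2157).
Factor out 2: 1396 = 2^2·349. Since 2157 ≡ 5 (mod 8), (2/2157) = -1, and (2/2157)^2 = +1. Now have (349/2157).
349 ≡ 1 (mod 4), so quadratic reciprocity gives (349/2157) = (2157/349). Reduce: 2157 ≡ 63 (mod 349). Now have (63/349).
349 ≡ 1 (mod 4), so quadratic reciprocity gives (63/349) = (349/63). Reduce: 349 ≡ 34 (mod 63). Now have (34/63).
Factor out 2: 34 = 2·17. Since 63 ≡ 7 (mod 8), (2/63) = +1. Now have (17/63).
17 ≡ 1 (mod 4), so quadratic reciprocity gives (17/63) = (63/17). Reduce: 63 ≡ 12 (mod 17). Now have (12/17).
Factor out 2: 12 = 2^2·3. Since 17 ≡ 1 (mod 8), (2/17) = +1, and (2/17)^2 = +1. Now have (3/17).
17 ≡ 1 (mod 4), so quadratic reciprocity gives (3/17) = (17/3). Reduce: 17 ≡ 2 (mod 3). Now have (2/3).
Factor out 2: 2 = 2. Since 3 ≡ 3 (mod 8), (2/3) = -1. Now have -(1/3).
(1/3) = 1. Collecting the sign factors: -1.
Product: (-1)·(-1) = 1.

1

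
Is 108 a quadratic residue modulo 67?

(108|67)
  = (41|67)    [108 ≡ 41 mod 67]
  = (67|41)    [QR: 41 ≡ 1 mod 4, sign kept]
  = (26|41)    [67 ≡ 26 mod 41]
  = (13|41)    [41 ≡ 1 mod 8 ⇒ (2|41) = +1]
  = (41|13)    [QR: 13 ≡ 1 mod 4, sign kept]
  = (2|13)    [41 ≡ 2 mod 13]
  = -(1|13)    [13 ≡ 5 mod 8 ⇒ (2|13) = -1]
  = -1    [(1|13) = 1]
(108|67) = -1, and 67 is prime, so 108 is not a quadratic residue mod 67.

no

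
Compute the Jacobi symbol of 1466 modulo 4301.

(1466 / 4301)
  = -(733 / 4301)    [4301 ≡ 5 mod 8 ⇒ (2 / 4301) = -1]
  = -(4301 / 733)    [QR: 733 ≡ 1 mod 4, sign kept]
  = -(636 / 733)    [4301 ≡ 636 mod 733]
  = -(159 / 733)    [733 ≡ 5 mod 8 ⇒ (2 / 733)^2 = +1]
  = -(733 / 159)    [QR: 733 ≡ 1 mod 4, sign kept]
  = -(97 / 159)    [733 ≡ 97 mod 159]
  = -(159 / 97)    [QR: 97 ≡ 1 mod 4, sign kept]
  = -(62 / 97)    [159 ≡ 62 mod 97]
  = -(31 / 97)    [97 ≡ 1 mod 8 ⇒ (2 / 97) = +1]
  = -(97 / 31)    [QR: 97 ≡ 1 mod 4, sign kept]
  = -(4 / 31)    [97 ≡ 4 mod 31]
  = -(1 / 31)    [31 ≡ 7 mod 8 ⇒ (2 / 31)^2 = +1]
  = -1    [(1 / 31) = 1]

-1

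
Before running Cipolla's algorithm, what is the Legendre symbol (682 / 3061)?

Factor out 2: 682 = 2·341. Since 3061 ≡ 5 (mod 8), (2 / 3061) = -1. Now have -(341 / 3061).
341 ≡ 1 (mod 4), so quadratic reciprocity gives (341 / 3061) = (3061 / 341). Reduce: 3061 ≡ 333 (mod 341). Now have -(333 / 341).
333 ≡ 1 (mod 4), so quadratic reciprocity gives (333 / 341) = (341 / 333). Reduce: 341 ≡ 8 (mod 333). Now have -(8 / 333).
Factor out 2: 8 = 2^3. Since 333 ≡ 5 (mod 8), (2 / 333) = -1, and (2 / 333)^3 = -1. Now have (1 / 333).
(1 / 333) = 1. Collecting the sign factors: 1.

1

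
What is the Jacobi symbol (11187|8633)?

(11187|8633)
  = (2554|8633)    [11187 ≡ 2554 mod 8633]
  = (1277|8633)    [8633 ≡ 1 mod 8 ⇒ (2|8633) = +1]
  = (8633|1277)    [QR: 1277 ≡ 1 mod 4, sign kept]
  = (971|1277)    [8633 ≡ 971 mod 1277]
  = (1277|971)    [QR: 1277 ≡ 1 mod 4, sign kept]
  = (306|971)    [1277 ≡ 306 mod 971]
  = -(153|971)    [971 ≡ 3 mod 8 ⇒ (2|971) = -1]
  = -(971|153)    [QR: 153 ≡ 1 mod 4, sign kept]
  = -(53|153)    [971 ≡ 53 mod 153]
  = -(153|53)    [QR: 53 ≡ 1 mod 4, sign kept]
  = -(47|53)    [153 ≡ 47 mod 53]
  = -(53|47)    [QR: 53 ≡ 1 mod 4, sign kept]
  = -(6|47)    [53 ≡ 6 mod 47]
  = -(3|47)    [47 ≡ 7 mod 8 ⇒ (2|47) = +1]
  = (47|3)    [QR: both ≡ 3 mod 4, sign flips]
  = (2|3)    [47 ≡ 2 mod 3]
  = -(1|3)    [3 ≡ 3 mod 8 ⇒ (2|3) = -1]
  = -1    [(1|3) = 1]

-1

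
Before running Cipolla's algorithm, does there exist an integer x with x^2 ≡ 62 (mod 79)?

yes

Factor out 2: 62 = 2·31. Since 79 ≡ 7 (mod 8), (2/79) = +1. Now have (31/79).
Both 31 ≡ 3 and 79 ≡ 3 (mod 4), so reciprocity gives (31/79) = -(79/31). Reduce: 79 ≡ 17 (mod 31). Now have -(17/31).
17 ≡ 1 (mod 4), so quadratic reciprocity gives (17/31) = (31/17). Reduce: 31 ≡ 14 (mod 17). Now have -(14/17).
Factor out 2: 14 = 2·7. Since 17 ≡ 1 (mod 8), (2/17) = +1. Now have -(7/17).
17 ≡ 1 (mod 4), so quadratic reciprocity gives (7/17) = (17/7). Reduce: 17 ≡ 3 (mod 7). Now have -(3/7).
Both 3 ≡ 3 and 7 ≡ 3 (mod 4), so reciprocity gives (3/7) = -(7/3). Reduce: 7 ≡ 1 (mod 3). Now have (1/3).
(1/3) = 1. Collecting the sign factors: 1.
(62/79) = 1, and 79 is prime, so 62 is a quadratic residue mod 79.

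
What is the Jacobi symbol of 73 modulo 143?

73 ≡ 1 (mod 4), so quadratic reciprocity gives (73 / 143) = (143 / 73). Reduce: 143 ≡ 70 (mod 73). Now have (70 / 73).
Factor out 2: 70 = 2·35. Since 73 ≡ 1 (mod 8), (2 / 73) = +1. Now have (35 / 73).
73 ≡ 1 (mod 4), so quadratic reciprocity gives (35 / 73) = (73 / 35). Reduce: 73 ≡ 3 (mod 35). Now have (3 / 35).
Both 3 ≡ 3 and 35 ≡ 3 (mod 4), so reciprocity gives (3 / 35) = -(35 / 3). Reduce: 35 ≡ 2 (mod 3). Now have -(2 / 3).
Factor out 2: 2 = 2. Since 3 ≡ 3 (mod 8), (2 / 3) = -1. Now have (1 / 3).
(1 / 3) = 1. Collecting the sign factors: 1.

1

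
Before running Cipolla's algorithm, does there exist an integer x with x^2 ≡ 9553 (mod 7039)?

no

Reduce the numerator: 9553 ≡ 2514 (mod 7039), so (9553|7039) = (2514|7039).
Factor out 2: 2514 = 2·1257. Since 7039 ≡ 7 (mod 8), (2|7039) = +1. Now have (1257|7039).
1257 ≡ 1 (mod 4), so quadratic reciprocity gives (1257|7039) = (7039|1257). Reduce: 7039 ≡ 754 (mod 1257). Now have (754|1257).
Factor out 2: 754 = 2·377. Since 1257 ≡ 1 (mod 8), (2|1257) = +1. Now have (377|1257).
377 ≡ 1 (mod 4), so quadratic reciprocity gives (377|1257) = (1257|377). Reduce: 1257 ≡ 126 (mod 377). Now have (126|377).
Factor out 2: 126 = 2·63. Since 377 ≡ 1 (mod 8), (2|377) = +1. Now have (63|377).
377 ≡ 1 (mod 4), so quadratic reciprocity gives (63|377) = (377|63). Reduce: 377 ≡ 62 (mod 63). Now have (62|63).
Factor out 2: 62 = 2·31. Since 63 ≡ 7 (mod 8), (2|63) = +1. Now have (31|63).
Both 31 ≡ 3 and 63 ≡ 3 (mod 4), so reciprocity gives (31|63) = -(63|31). Reduce: 63 ≡ 1 (mod 31). Now have -(1|31).
(1|31) = 1. Collecting the sign factors: -1.
(9553|7039) = -1, and 7039 is prime, so 9553 is not a quadratic residue mod 7039.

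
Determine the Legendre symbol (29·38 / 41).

By multiplicativity, (29·38 / 41) = (29 / 41)·(38 / 41).
First factor (29 / 41):
29 ≡ 1 (mod 4), so quadratic reciprocity gives (29 / 41) = (41 / 29). Reduce: 41 ≡ 12 (mod 29). Now have (12 / 29).
Factor out 2: 12 = 2^2·3. Since 29 ≡ 5 (mod 8), (2 / 29) = -1, and (2 / 29)^2 = +1. Now have (3 / 29).
29 ≡ 1 (mod 4), so quadratic reciprocity gives (3 / 29) = (29 / 3). Reduce: 29 ≡ 2 (mod 3). Now have (2 / 3).
Factor out 2: 2 = 2. Since 3 ≡ 3 (mod 8), (2 / 3) = -1. Now have -(1 / 3).
(1 / 3) = 1. Collecting the sign factors: -1.
Second factor (38 / 41):
Factor out 2: 38 = 2·19. Since 41 ≡ 1 (mod 8), (2 / 41) = +1. Now have (19 / 41).
41 ≡ 1 (mod 4), so quadratic reciprocity gives (19 / 41) = (41 / 19). Reduce: 41 ≡ 3 (mod 19). Now have (3 / 19).
Both 3 ≡ 3 and 19 ≡ 3 (mod 4), so reciprocity gives (3 / 19) = -(19 / 3). Reduce: 19 ≡ 1 (mod 3). Now have -(1 / 3).
(1 / 3) = 1. Collecting the sign factors: -1.
Product: (-1)·(-1) = 1.

1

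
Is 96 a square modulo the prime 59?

(96/59)
  = (37/59)    [96 ≡ 37 mod 59]
  = (59/37)    [QR: 37 ≡ 1 mod 4, sign kept]
  = (22/37)    [59 ≡ 22 mod 37]
  = -(11/37)    [37 ≡ 5 mod 8 ⇒ (2/37) = -1]
  = -(37/11)    [QR: 37 ≡ 1 mod 4, sign kept]
  = -(4/11)    [37 ≡ 4 mod 11]
  = -(1/11)    [11 ≡ 3 mod 8 ⇒ (2/11)^2 = +1]
  = -1    [(1/11) = 1]
The Legendre symbol is -1, so x^2 ≡ 96 (mod 59) has no solution.

no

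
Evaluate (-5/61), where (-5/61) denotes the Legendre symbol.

1

(-5/61)
  = (56/61)    [-5 ≡ 56 mod 61]
  = -(7/61)    [61 ≡ 5 mod 8 ⇒ (2/61)^3 = -1]
  = -(61/7)    [QR: 61 ≡ 1 mod 4, sign kept]
  = -(5/7)    [61 ≡ 5 mod 7]
  = -(7/5)    [QR: 5 ≡ 1 mod 4, sign kept]
  = -(2/5)    [7 ≡ 2 mod 5]
  = (1/5)    [5 ≡ 5 mod 8 ⇒ (2/5) = -1]
  = 1    [(1/5) = 1]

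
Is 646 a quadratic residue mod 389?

no

Reduce the numerator: 646 ≡ 257 (mod 389), so (646/389) = (257/389).
257 ≡ 1 (mod 4), so quadratic reciprocity gives (257/389) = (389/257). Reduce: 389 ≡ 132 (mod 257). Now have (132/257).
Factor out 2: 132 = 2^2·33. Since 257 ≡ 1 (mod 8), (2/257) = +1, and (2/257)^2 = +1. Now have (33/257).
33 ≡ 1 (mod 4), so quadratic reciprocity gives (33/257) = (257/33). Reduce: 257 ≡ 26 (mod 33). Now have (26/33).
Factor out 2: 26 = 2·13. Since 33 ≡ 1 (mod 8), (2/33) = +1. Now have (13/33).
13 ≡ 1 (mod 4), so quadratic reciprocity gives (13/33) = (33/13). Reduce: 33 ≡ 7 (mod 13). Now have (7/13).
13 ≡ 1 (mod 4), so quadratic reciprocity gives (7/13) = (13/7). Reduce: 13 ≡ 6 (mod 7). Now have (6/7).
Factor out 2: 6 = 2·3. Since 7 ≡ 7 (mod 8), (2/7) = +1. Now have (3/7).
Both 3 ≡ 3 and 7 ≡ 3 (mod 4), so reciprocity gives (3/7) = -(7/3). Reduce: 7 ≡ 1 (mod 3). Now have -(1/3).
(1/3) = 1. Collecting the sign factors: -1.
The Legendre symbol is -1, so x^2 ≡ 646 (mod 389) has no solution.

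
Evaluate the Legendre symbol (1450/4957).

(1450/4957)
  = -(725/4957)    [4957 ≡ 5 mod 8 ⇒ (2/4957) = -1]
  = -(4957/725)    [QR: 725 ≡ 1 mod 4, sign kept]
  = -(607/725)    [4957 ≡ 607 mod 725]
  = -(725/607)    [QR: 725 ≡ 1 mod 4, sign kept]
  = -(118/607)    [725 ≡ 118 mod 607]
  = -(59/607)    [607 ≡ 7 mod 8 ⇒ (2/607) = +1]
  = (607/59)    [QR: both ≡ 3 mod 4, sign flips]
  = (17/59)    [607 ≡ 17 mod 59]
  = (59/17)    [QR: 17 ≡ 1 mod 4, sign kept]
  = (8/17)    [59 ≡ 8 mod 17]
  = (1/17)    [17 ≡ 1 mod 8 ⇒ (2/17)^3 = +1]
  = 1    [(1/17) = 1]

1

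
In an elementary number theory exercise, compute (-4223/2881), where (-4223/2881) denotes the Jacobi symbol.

(-4223/2881)
  = (1539/2881)    [-4223 ≡ 1539 mod 2881]
  = (2881/1539)    [QR: 2881 ≡ 1 mod 4, sign kept]
  = (1342/1539)    [2881 ≡ 1342 mod 1539]
  = -(671/1539)    [1539 ≡ 3 mod 8 ⇒ (2/1539) = -1]
  = (1539/671)    [QR: both ≡ 3 mod 4, sign flips]
  = (197/671)    [1539 ≡ 197 mod 671]
  = (671/197)    [QR: 197 ≡ 1 mod 4, sign kept]
  = (80/197)    [671 ≡ 80 mod 197]
  = (5/197)    [197 ≡ 5 mod 8 ⇒ (2/197)^4 = +1]
  = (197/5)    [QR: 5 ≡ 1 mod 4, sign kept]
  = (2/5)    [197 ≡ 2 mod 5]
  = -(1/5)    [5 ≡ 5 mod 8 ⇒ (2/5) = -1]
  = -1    [(1/5) = 1]

-1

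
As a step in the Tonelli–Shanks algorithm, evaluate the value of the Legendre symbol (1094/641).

Reduce the numerator: 1094 ≡ 453 (mod 641), so (1094/641) = (453/641).
453 ≡ 1 (mod 4), so quadratic reciprocity gives (453/641) = (641/453). Reduce: 641 ≡ 188 (mod 453). Now have (188/453).
Factor out 2: 188 = 2^2·47. Since 453 ≡ 5 (mod 8), (2/453) = -1, and (2/453)^2 = +1. Now have (47/453).
453 ≡ 1 (mod 4), so quadratic reciprocity gives (47/453) = (453/47). Reduce: 453 ≡ 30 (mod 47). Now have (30/47).
Factor out 2: 30 = 2·15. Since 47 ≡ 7 (mod 8), (2/47) = +1. Now have (15/47).
Both 15 ≡ 3 and 47 ≡ 3 (mod 4), so reciprocity gives (15/47) = -(47/15). Reduce: 47 ≡ 2 (mod 15). Now have -(2/15).
Factor out 2: 2 = 2. Since 15 ≡ 7 (mod 8), (2/15) = +1. Now have -(1/15).
(1/15) = 1. Collecting the sign factors: -1.

-1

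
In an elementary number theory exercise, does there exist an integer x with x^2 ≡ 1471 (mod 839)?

no

(1471|839)
  = (632|839)    [1471 ≡ 632 mod 839]
  = (79|839)    [839 ≡ 7 mod 8 ⇒ (2|839)^3 = +1]
  = -(839|79)    [QR: both ≡ 3 mod 4, sign flips]
  = -(49|79)    [839 ≡ 49 mod 79]
  = -(79|49)    [QR: 49 ≡ 1 mod 4, sign kept]
  = -(30|49)    [79 ≡ 30 mod 49]
  = -(15|49)    [49 ≡ 1 mod 8 ⇒ (2|49) = +1]
  = -(49|15)    [QR: 49 ≡ 1 mod 4, sign kept]
  = -(4|15)    [49 ≡ 4 mod 15]
  = -(1|15)    [15 ≡ 7 mod 8 ⇒ (2|15)^2 = +1]
  = -1    [(1|15) = 1]
(1471|839) = -1, and 839 is prime, so 1471 is not a quadratic residue mod 839.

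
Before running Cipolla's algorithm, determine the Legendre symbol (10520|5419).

Reduce the numerator: 10520 ≡ 5101 (mod 5419), so (10520|5419) = (5101|5419).
5101 ≡ 1 (mod 4), so quadratic reciprocity gives (5101|5419) = (5419|5101). Reduce: 5419 ≡ 318 (mod 5101). Now have (318|5101).
Factor out 2: 318 = 2·159. Since 5101 ≡ 5 (mod 8), (2|5101) = -1. Now have -(159|5101).
5101 ≡ 1 (mod 4), so quadratic reciprocity gives (159|5101) = (5101|159). Reduce: 5101 ≡ 13 (mod 159). Now have -(13|159).
13 ≡ 1 (mod 4), so quadratic reciprocity gives (13|159) = (159|13). Reduce: 159 ≡ 3 (mod 13). Now have -(3|13).
13 ≡ 1 (mod 4), so quadratic reciprocity gives (3|13) = (13|3). Reduce: 13 ≡ 1 (mod 3). Now have -(1|3).
(1|3) = 1. Collecting the sign factors: -1.

-1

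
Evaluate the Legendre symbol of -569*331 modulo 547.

-1

By multiplicativity, (-569·331 / 547) = (-569 / 547)·(331 / 547).
First factor (-569 / 547):
(-569 / 547)
  = -(569 / 547)    [547 ≡ 3 mod 4 ⇒ (-1 / 547) = -1]
  = -(22 / 547)    [569 ≡ 22 mod 547]
  = (11 / 547)    [547 ≡ 3 mod 8 ⇒ (2 / 547) = -1]
  = -(547 / 11)    [QR: both ≡ 3 mod 4, sign flips]
  = -(8 / 11)    [547 ≡ 8 mod 11]
  = (1 / 11)    [11 ≡ 3 mod 8 ⇒ (2 / 11)^3 = -1]
  = 1    [(1 / 11) = 1]
Second factor (331 / 547):
(331 / 547)
  = -(547 / 331)    [QR: both ≡ 3 mod 4, sign flips]
  = -(216 / 331)    [547 ≡ 216 mod 331]
  = (27 / 331)    [331 ≡ 3 mod 8 ⇒ (2 / 331)^3 = -1]
  = -(331 / 27)    [QR: both ≡ 3 mod 4, sign flips]
  = -(7 / 27)    [331 ≡ 7 mod 27]
  = (27 / 7)    [QR: both ≡ 3 mod 4, sign flips]
  = (6 / 7)    [27 ≡ 6 mod 7]
  = (3 / 7)    [7 ≡ 7 mod 8 ⇒ (2 / 7) = +1]
  = -(7 / 3)    [QR: both ≡ 3 mod 4, sign flips]
  = -(1 / 3)    [7 ≡ 1 mod 3]
  = -1    [(1 / 3) = 1]
Product: (1)·(-1) = -1.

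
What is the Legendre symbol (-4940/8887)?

(-4940/8887)
  = (3947/8887)    [-4940 ≡ 3947 mod 8887]
  = -(8887/3947)    [QR: both ≡ 3 mod 4, sign flips]
  = -(993/3947)    [8887 ≡ 993 mod 3947]
  = -(3947/993)    [QR: 993 ≡ 1 mod 4, sign kept]
  = -(968/993)    [3947 ≡ 968 mod 993]
  = -(121/993)    [993 ≡ 1 mod 8 ⇒ (2/993)^3 = +1]
  = -(993/121)    [QR: 121 ≡ 1 mod 4, sign kept]
  = -(25/121)    [993 ≡ 25 mod 121]
  = -(121/25)    [QR: 25 ≡ 1 mod 4, sign kept]
  = -(21/25)    [121 ≡ 21 mod 25]
  = -(25/21)    [QR: 21 ≡ 1 mod 4, sign kept]
  = -(4/21)    [25 ≡ 4 mod 21]
  = -(1/21)    [21 ≡ 5 mod 8 ⇒ (2/21)^2 = +1]
  = -1    [(1/21) = 1]

-1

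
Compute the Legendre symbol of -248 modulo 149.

-1

Pull out -1: (-248|149) = (-1|149)·(248|149). Since 149 ≡ 1 (mod 4), (-1|149) = +1. Now have (248|149).
Reduce the numerator: 248 ≡ 99 (mod 149), so (248|149) = (99|149).
149 ≡ 1 (mod 4), so quadratic reciprocity gives (99|149) = (149|99). Reduce: 149 ≡ 50 (mod 99). Now have (50|99).
Factor out 2: 50 = 2·25. Since 99 ≡ 3 (mod 8), (2|99) = -1. Now have -(25|99).
25 ≡ 1 (mod 4), so quadratic reciprocity gives (25|99) = (99|25). Reduce: 99 ≡ 24 (mod 25). Now have -(24|25).
Factor out 2: 24 = 2^3·3. Since 25 ≡ 1 (mod 8), (2|25) = +1, and (2|25)^3 = +1. Now have -(3|25).
25 ≡ 1 (mod 4), so quadratic reciprocity gives (3|25) = (25|3). Reduce: 25 ≡ 1 (mod 3). Now have -(1|3).
(1|3) = 1. Collecting the sign factors: -1.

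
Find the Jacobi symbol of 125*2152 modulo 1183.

By multiplicativity, (125·2152/1183) = (125/1183)·(2152/1183).
First factor (125/1183):
125 ≡ 1 (mod 4), so quadratic reciprocity gives (125/1183) = (1183/125). Reduce: 1183 ≡ 58 (mod 125). Now have (58/125).
Factor out 2: 58 = 2·29. Since 125 ≡ 5 (mod 8), (2/125) = -1. Now have -(29/125).
29 ≡ 1 (mod 4), so quadratic reciprocity gives (29/125) = (125/29). Reduce: 125 ≡ 9 (mod 29). Now have -(9/29).
9 ≡ 1 (mod 4), so quadratic reciprocity gives (9/29) = (29/9). Reduce: 29 ≡ 2 (mod 9). Now have -(2/9).
Factor out 2: 2 = 2. Since 9 ≡ 1 (mod 8), (2/9) = +1. Now have -(1/9).
(1/9) = 1. Collecting the sign factors: -1.
Second factor (2152/1183):
Reduce the numerator: 2152 ≡ 969 (mod 1183), so (2152/1183) = (969/1183).
969 ≡ 1 (mod 4), so quadratic reciprocity gives (969/1183) = (1183/969). Reduce: 1183 ≡ 214 (mod 969). Now have (214/969).
Factor out 2: 214 = 2·107. Since 969 ≡ 1 (mod 8), (2/969) = +1. Now have (107/969).
969 ≡ 1 (mod 4), so quadratic reciprocity gives (107/969) = (969/107). Reduce: 969 ≡ 6 (mod 107). Now have (6/107).
Factor out 2: 6 = 2·3. Since 107 ≡ 3 (mod 8), (2/107) = -1. Now have -(3/107).
Both 3 ≡ 3 and 107 ≡ 3 (mod 4), so reciprocity gives (3/107) = -(107/3). Reduce: 107 ≡ 2 (mod 3). Now have (2/3).
Factor out 2: 2 = 2. Since 3 ≡ 3 (mod 8), (2/3) = -1. Now have -(1/3).
(1/3) = 1. Collecting the sign factors: -1.
Product: (-1)·(-1) = 1.

1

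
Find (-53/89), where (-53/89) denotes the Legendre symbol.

(-53/89)
  = (36/89)    [-53 ≡ 36 mod 89]
  = (9/89)    [89 ≡ 1 mod 8 ⇒ (2/89)^2 = +1]
  = (89/9)    [QR: 9 ≡ 1 mod 4, sign kept]
  = (8/9)    [89 ≡ 8 mod 9]
  = (1/9)    [9 ≡ 1 mod 8 ⇒ (2/9)^3 = +1]
  = 1    [(1/9) = 1]

1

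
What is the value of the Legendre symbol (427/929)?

-1

929 ≡ 1 (mod 4), so quadratic reciprocity gives (427/929) = (929/427). Reduce: 929 ≡ 75 (mod 427). Now have (75/427).
Both 75 ≡ 3 and 427 ≡ 3 (mod 4), so reciprocity gives (75/427) = -(427/75). Reduce: 427 ≡ 52 (mod 75). Now have -(52/75).
Factor out 2: 52 = 2^2·13. Since 75 ≡ 3 (mod 8), (2/75) = -1, and (2/75)^2 = +1. Now have -(13/75).
13 ≡ 1 (mod 4), so quadratic reciprocity gives (13/75) = (75/13). Reduce: 75 ≡ 10 (mod 13). Now have -(10/13).
Factor out 2: 10 = 2·5. Since 13 ≡ 5 (mod 8), (2/13) = -1. Now have (5/13).
5 ≡ 1 (mod 4), so quadratic reciprocity gives (5/13) = (13/5). Reduce: 13 ≡ 3 (mod 5). Now have (3/5).
5 ≡ 1 (mod 4), so quadratic reciprocity gives (3/5) = (5/3). Reduce: 5 ≡ 2 (mod 3). Now have (2/3).
Factor out 2: 2 = 2. Since 3 ≡ 3 (mod 8), (2/3) = -1. Now have -(1/3).
(1/3) = 1. Collecting the sign factors: -1.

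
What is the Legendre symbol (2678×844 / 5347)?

-1

By multiplicativity, (2678·844 / 5347) = (2678 / 5347)·(844 / 5347).
First factor (2678 / 5347):
(2678 / 5347)
  = -(1339 / 5347)    [5347 ≡ 3 mod 8 ⇒ (2 / 5347) = -1]
  = (5347 / 1339)    [QR: both ≡ 3 mod 4, sign flips]
  = (1330 / 1339)    [5347 ≡ 1330 mod 1339]
  = -(665 / 1339)    [1339 ≡ 3 mod 8 ⇒ (2 / 1339) = -1]
  = -(1339 / 665)    [QR: 665 ≡ 1 mod 4, sign kept]
  = -(9 / 665)    [1339 ≡ 9 mod 665]
  = -(665 / 9)    [QR: 9 ≡ 1 mod 4, sign kept]
  = -(8 / 9)    [665 ≡ 8 mod 9]
  = -(1 / 9)    [9 ≡ 1 mod 8 ⇒ (2 / 9)^3 = +1]
  = -1    [(1 / 9) = 1]
Second factor (844 / 5347):
(844 / 5347)
  = (211 / 5347)    [5347 ≡ 3 mod 8 ⇒ (2 / 5347)^2 = +1]
  = -(5347 / 211)    [QR: both ≡ 3 mod 4, sign flips]
  = -(72 / 211)    [5347 ≡ 72 mod 211]
  = (9 / 211)    [211 ≡ 3 mod 8 ⇒ (2 / 211)^3 = -1]
  = (211 / 9)    [QR: 9 ≡ 1 mod 4, sign kept]
  = (4 / 9)    [211 ≡ 4 mod 9]
  = (1 / 9)    [9 ≡ 1 mod 8 ⇒ (2 / 9)^2 = +1]
  = 1    [(1 / 9) = 1]
Product: (-1)·(1) = -1.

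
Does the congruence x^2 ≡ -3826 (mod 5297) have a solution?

Reduce the numerator: -3826 ≡ 1471 (mod 5297), so (-3826/5297) = (1471/5297).
5297 ≡ 1 (mod 4), so quadratic reciprocity gives (1471/5297) = (5297/1471). Reduce: 5297 ≡ 884 (mod 1471). Now have (884/1471).
Factor out 2: 884 = 2^2·221. Since 1471 ≡ 7 (mod 8), (2/1471) = +1, and (2/1471)^2 = +1. Now have (221/1471).
221 ≡ 1 (mod 4), so quadratic reciprocity gives (221/1471) = (1471/221). Reduce: 1471 ≡ 145 (mod 221). Now have (145/221).
145 ≡ 1 (mod 4), so quadratic reciprocity gives (145/221) = (221/145). Reduce: 221 ≡ 76 (mod 145). Now have (76/145).
Factor out 2: 76 = 2^2·19. Since 145 ≡ 1 (mod 8), (2/145) = +1, and (2/145)^2 = +1. Now have (19/145).
145 ≡ 1 (mod 4), so quadratic reciprocity gives (19/145) = (145/19). Reduce: 145 ≡ 12 (mod 19). Now have (12/19).
Factor out 2: 12 = 2^2·3. Since 19 ≡ 3 (mod 8), (2/19) = -1, and (2/19)^2 = +1. Now have (3/19).
Both 3 ≡ 3 and 19 ≡ 3 (mod 4), so reciprocity gives (3/19) = -(19/3). Reduce: 19 ≡ 1 (mod 3). Now have -(1/3).
(1/3) = 1. Collecting the sign factors: -1.
(-3826/5297) = -1, and 5297 is prime, so -3826 is not a quadratic residue mod 5297.

no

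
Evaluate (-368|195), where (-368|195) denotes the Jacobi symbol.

Pull out -1: (-368|195) = (-1|195)·(368|195). Since 195 ≡ 3 (mod 4), (-1|195) = -1. Now have -(368|195).
Reduce the numerator: 368 ≡ 173 (mod 195), so (368|195) = (173|195).
173 ≡ 1 (mod 4), so quadratic reciprocity gives (173|195) = (195|173). Reduce: 195 ≡ 22 (mod 173). Now have -(22|173).
Factor out 2: 22 = 2·11. Since 173 ≡ 5 (mod 8), (2|173) = -1. Now have (11|173).
173 ≡ 1 (mod 4), so quadratic reciprocity gives (11|173) = (173|11). Reduce: 173 ≡ 8 (mod 11). Now have (8|11).
Factor out 2: 8 = 2^3. Since 11 ≡ 3 (mod 8), (2|11) = -1, and (2|11)^3 = -1. Now have -(1|11).
(1|11) = 1. Collecting the sign factors: -1.

-1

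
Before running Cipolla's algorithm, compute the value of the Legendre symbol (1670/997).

1

(1670/997)
  = (673/997)    [1670 ≡ 673 mod 997]
  = (997/673)    [QR: 673 ≡ 1 mod 4, sign kept]
  = (324/673)    [997 ≡ 324 mod 673]
  = (81/673)    [673 ≡ 1 mod 8 ⇒ (2/673)^2 = +1]
  = (673/81)    [QR: 81 ≡ 1 mod 4, sign kept]
  = (25/81)    [673 ≡ 25 mod 81]
  = (81/25)    [QR: 25 ≡ 1 mod 4, sign kept]
  = (6/25)    [81 ≡ 6 mod 25]
  = (3/25)    [25 ≡ 1 mod 8 ⇒ (2/25) = +1]
  = (25/3)    [QR: 25 ≡ 1 mod 4, sign kept]
  = (1/3)    [25 ≡ 1 mod 3]
  = 1    [(1/3) = 1]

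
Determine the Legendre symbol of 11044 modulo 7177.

1

Reduce the numerator: 11044 ≡ 3867 (mod 7177), so (11044/7177) = (3867/7177).
7177 ≡ 1 (mod 4), so quadratic reciprocity gives (3867/7177) = (7177/3867). Reduce: 7177 ≡ 3310 (mod 3867). Now have (3310/3867).
Factor out 2: 3310 = 2·1655. Since 3867 ≡ 3 (mod 8), (2/3867) = -1. Now have -(1655/3867).
Both 1655 ≡ 3 and 3867 ≡ 3 (mod 4), so reciprocity gives (1655/3867) = -(3867/1655). Reduce: 3867 ≡ 557 (mod 1655). Now have (557/1655).
557 ≡ 1 (mod 4), so quadratic reciprocity gives (557/1655) = (1655/557). Reduce: 1655 ≡ 541 (mod 557). Now have (541/557).
541 ≡ 1 (mod 4), so quadratic reciprocity gives (541/557) = (557/541). Reduce: 557 ≡ 16 (mod 541). Now have (16/541).
Factor out 2: 16 = 2^4. Since 541 ≡ 5 (mod 8), (2/541) = -1, and (2/541)^4 = +1. Now have (1/541).
(1/541) = 1. Collecting the sign factors: 1.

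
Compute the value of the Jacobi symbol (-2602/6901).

-1

(-2602/6901)
  = (4299/6901)    [-2602 ≡ 4299 mod 6901]
  = (6901/4299)    [QR: 6901 ≡ 1 mod 4, sign kept]
  = (2602/4299)    [6901 ≡ 2602 mod 4299]
  = -(1301/4299)    [4299 ≡ 3 mod 8 ⇒ (2/4299) = -1]
  = -(4299/1301)    [QR: 1301 ≡ 1 mod 4, sign kept]
  = -(396/1301)    [4299 ≡ 396 mod 1301]
  = -(99/1301)    [1301 ≡ 5 mod 8 ⇒ (2/1301)^2 = +1]
  = -(1301/99)    [QR: 1301 ≡ 1 mod 4, sign kept]
  = -(14/99)    [1301 ≡ 14 mod 99]
  = (7/99)    [99 ≡ 3 mod 8 ⇒ (2/99) = -1]
  = -(99/7)    [QR: both ≡ 3 mod 4, sign flips]
  = -(1/7)    [99 ≡ 1 mod 7]
  = -1    [(1/7) = 1]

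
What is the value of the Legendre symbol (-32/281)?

1

Pull out -1: (-32/281) = (-1/281)·(32/281). Since 281 ≡ 1 (mod 4), (-1/281) = +1. Now have (32/281).
Factor out 2: 32 = 2^5. Since 281 ≡ 1 (mod 8), (2/281) = +1, and (2/281)^5 = +1. Now have (1/281).
(1/281) = 1. Collecting the sign factors: 1.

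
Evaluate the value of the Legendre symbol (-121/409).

Reduce the numerator: -121 ≡ 288 (mod 409), so (-121/409) = (288/409).
Factor out 2: 288 = 2^5·9. Since 409 ≡ 1 (mod 8), (2/409) = +1, and (2/409)^5 = +1. Now have (9/409).
9 ≡ 1 (mod 4), so quadratic reciprocity gives (9/409) = (409/9). Reduce: 409 ≡ 4 (mod 9). Now have (4/9).
Factor out 2: 4 = 2^2. Since 9 ≡ 1 (mod 8), (2/9) = +1, and (2/9)^2 = +1. Now have (1/9).
(1/9) = 1. Collecting the sign factors: 1.

1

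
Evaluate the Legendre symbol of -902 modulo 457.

Reduce the numerator: -902 ≡ 12 (mod 457), so (-902/457) = (12/457).
Factor out 2: 12 = 2^2·3. Since 457 ≡ 1 (mod 8), (2/457) = +1, and (2/457)^2 = +1. Now have (3/457).
457 ≡ 1 (mod 4), so quadratic reciprocity gives (3/457) = (457/3). Reduce: 457 ≡ 1 (mod 3). Now have (1/3).
(1/3) = 1. Collecting the sign factors: 1.

1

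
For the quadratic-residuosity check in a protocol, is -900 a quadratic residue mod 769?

yes

(-900/769)
  = (900/769)    [769 ≡ 1 mod 4 ⇒ (-1/769) = +1]
  = (131/769)    [900 ≡ 131 mod 769]
  = (769/131)    [QR: 769 ≡ 1 mod 4, sign kept]
  = (114/131)    [769 ≡ 114 mod 131]
  = -(57/131)    [131 ≡ 3 mod 8 ⇒ (2/131) = -1]
  = -(131/57)    [QR: 57 ≡ 1 mod 4, sign kept]
  = -(17/57)    [131 ≡ 17 mod 57]
  = -(57/17)    [QR: 17 ≡ 1 mod 4, sign kept]
  = -(6/17)    [57 ≡ 6 mod 17]
  = -(3/17)    [17 ≡ 1 mod 8 ⇒ (2/17) = +1]
  = -(17/3)    [QR: 17 ≡ 1 mod 4, sign kept]
  = -(2/3)    [17 ≡ 2 mod 3]
  = (1/3)    [3 ≡ 3 mod 8 ⇒ (2/3) = -1]
  = 1    [(1/3) = 1]
(-900/769) = 1, and 769 is prime, so -900 is a quadratic residue mod 769.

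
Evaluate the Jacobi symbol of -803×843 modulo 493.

By multiplicativity, (-803·843|493) = (-803|493)·(843|493).
First factor (-803|493):
Reduce the numerator: -803 ≡ 183 (mod 493), so (-803|493) = (183|493).
493 ≡ 1 (mod 4), so quadratic reciprocity gives (183|493) = (493|183). Reduce: 493 ≡ 127 (mod 183). Now have (127|183).
Both 127 ≡ 3 and 183 ≡ 3 (mod 4), so reciprocity gives (127|183) = -(183|127). Reduce: 183 ≡ 56 (mod 127). Now have -(56|127).
Factor out 2: 56 = 2^3·7. Since 127 ≡ 7 (mod 8), (2|127) = +1, and (2|127)^3 = +1. Now have -(7|127).
Both 7 ≡ 3 and 127 ≡ 3 (mod 4), so reciprocity gives (7|127) = -(127|7). Reduce: 127 ≡ 1 (mod 7). Now have (1|7).
(1|7) = 1. Collecting the sign factors: 1.
Second factor (843|493):
Reduce the numerator: 843 ≡ 350 (mod 493), so (843|493) = (350|493).
Factor out 2: 350 = 2·175. Since 493 ≡ 5 (mod 8), (2|493) = -1. Now have -(175|493).
493 ≡ 1 (mod 4), so quadratic reciprocity gives (175|493) = (493|175). Reduce: 493 ≡ 143 (mod 175). Now have -(143|175).
Both 143 ≡ 3 and 175 ≡ 3 (mod 4), so reciprocity gives (143|175) = -(175|143). Reduce: 175 ≡ 32 (mod 143). Now have (32|143).
Factor out 2: 32 = 2^5. Since 143 ≡ 7 (mod 8), (2|143) = +1, and (2|143)^5 = +1. Now have (1|143).
(1|143) = 1. Collecting the sign factors: 1.
Product: (1)·(1) = 1.

1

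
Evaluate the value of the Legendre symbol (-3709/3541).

1

(-3709/3541)
  = (3373/3541)    [-3709 ≡ 3373 mod 3541]
  = (3541/3373)    [QR: 3373 ≡ 1 mod 4, sign kept]
  = (168/3373)    [3541 ≡ 168 mod 3373]
  = -(21/3373)    [3373 ≡ 5 mod 8 ⇒ (2/3373)^3 = -1]
  = -(3373/21)    [QR: 21 ≡ 1 mod 4, sign kept]
  = -(13/21)    [3373 ≡ 13 mod 21]
  = -(21/13)    [QR: 13 ≡ 1 mod 4, sign kept]
  = -(8/13)    [21 ≡ 8 mod 13]
  = (1/13)    [13 ≡ 5 mod 8 ⇒ (2/13)^3 = -1]
  = 1    [(1/13) = 1]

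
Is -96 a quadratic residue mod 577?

Reduce the numerator: -96 ≡ 481 (mod 577), so (-96/577) = (481/577).
481 ≡ 1 (mod 4), so quadratic reciprocity gives (481/577) = (577/481). Reduce: 577 ≡ 96 (mod 481). Now have (96/481).
Factor out 2: 96 = 2^5·3. Since 481 ≡ 1 (mod 8), (2/481) = +1, and (2/481)^5 = +1. Now have (3/481).
481 ≡ 1 (mod 4), so quadratic reciprocity gives (3/481) = (481/3). Reduce: 481 ≡ 1 (mod 3). Now have (1/3).
(1/3) = 1. Collecting the sign factors: 1.
(-96/577) = 1, and 577 is prime, so -96 is a quadratic residue mod 577.

yes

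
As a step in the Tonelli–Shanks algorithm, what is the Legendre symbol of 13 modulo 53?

(13 / 53)
  = (53 / 13)    [QR: 13 ≡ 1 mod 4, sign kept]
  = (1 / 13)    [53 ≡ 1 mod 13]
  = 1    [(1 / 13) = 1]

1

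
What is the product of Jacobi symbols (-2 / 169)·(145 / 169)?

1

By multiplicativity, (-2·145 / 169) = (-2 / 169)·(145 / 169).
First factor (-2 / 169):
Reduce the numerator: -2 ≡ 167 (mod 169), so (-2 / 169) = (167 / 169).
169 ≡ 1 (mod 4), so quadratic reciprocity gives (167 / 169) = (169 / 167). Reduce: 169 ≡ 2 (mod 167). Now have (2 / 167).
Factor out 2: 2 = 2. Since 167 ≡ 7 (mod 8), (2 / 167) = +1. Now have (1 / 167).
(1 / 167) = 1. Collecting the sign factors: 1.
Second factor (145 / 169):
145 ≡ 1 (mod 4), so quadratic reciprocity gives (145 / 169) = (169 / 145). Reduce: 169 ≡ 24 (mod 145). Now have (24 / 145).
Factor out 2: 24 = 2^3·3. Since 145 ≡ 1 (mod 8), (2 / 145) = +1, and (2 / 145)^3 = +1. Now have (3 / 145).
145 ≡ 1 (mod 4), so quadratic reciprocity gives (3 / 145) = (145 / 3). Reduce: 145 ≡ 1 (mod 3). Now have (1 / 3).
(1 / 3) = 1. Collecting the sign factors: 1.
Product: (1)·(1) = 1.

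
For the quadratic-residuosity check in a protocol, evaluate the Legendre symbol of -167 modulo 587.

(-167/587)
  = (420/587)    [-167 ≡ 420 mod 587]
  = (105/587)    [587 ≡ 3 mod 8 ⇒ (2/587)^2 = +1]
  = (587/105)    [QR: 105 ≡ 1 mod 4, sign kept]
  = (62/105)    [587 ≡ 62 mod 105]
  = (31/105)    [105 ≡ 1 mod 8 ⇒ (2/105) = +1]
  = (105/31)    [QR: 105 ≡ 1 mod 4, sign kept]
  = (12/31)    [105 ≡ 12 mod 31]
  = (3/31)    [31 ≡ 7 mod 8 ⇒ (2/31)^2 = +1]
  = -(31/3)    [QR: both ≡ 3 mod 4, sign flips]
  = -(1/3)    [31 ≡ 1 mod 3]
  = -1    [(1/3) = 1]

-1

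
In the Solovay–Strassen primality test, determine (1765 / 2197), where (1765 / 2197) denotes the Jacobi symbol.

1

(1765 / 2197)
  = (2197 / 1765)    [QR: 1765 ≡ 1 mod 4, sign kept]
  = (432 / 1765)    [2197 ≡ 432 mod 1765]
  = (27 / 1765)    [1765 ≡ 5 mod 8 ⇒ (2 / 1765)^4 = +1]
  = (1765 / 27)    [QR: 1765 ≡ 1 mod 4, sign kept]
  = (10 / 27)    [1765 ≡ 10 mod 27]
  = -(5 / 27)    [27 ≡ 3 mod 8 ⇒ (2 / 27) = -1]
  = -(27 / 5)    [QR: 5 ≡ 1 mod 4, sign kept]
  = -(2 / 5)    [27 ≡ 2 mod 5]
  = (1 / 5)    [5 ≡ 5 mod 8 ⇒ (2 / 5) = -1]
  = 1    [(1 / 5) = 1]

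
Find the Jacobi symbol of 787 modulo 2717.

(787/2717)
  = (2717/787)    [QR: 2717 ≡ 1 mod 4, sign kept]
  = (356/787)    [2717 ≡ 356 mod 787]
  = (89/787)    [787 ≡ 3 mod 8 ⇒ (2/787)^2 = +1]
  = (787/89)    [QR: 89 ≡ 1 mod 4, sign kept]
  = (75/89)    [787 ≡ 75 mod 89]
  = (89/75)    [QR: 89 ≡ 1 mod 4, sign kept]
  = (14/75)    [89 ≡ 14 mod 75]
  = -(7/75)    [75 ≡ 3 mod 8 ⇒ (2/75) = -1]
  = (75/7)    [QR: both ≡ 3 mod 4, sign flips]
  = (5/7)    [75 ≡ 5 mod 7]
  = (7/5)    [QR: 5 ≡ 1 mod 4, sign kept]
  = (2/5)    [7 ≡ 2 mod 5]
  = -(1/5)    [5 ≡ 5 mod 8 ⇒ (2/5) = -1]
  = -1    [(1/5) = 1]

-1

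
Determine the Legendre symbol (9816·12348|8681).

-1

By multiplicativity, (9816·12348|8681) = (9816|8681)·(12348|8681).
First factor (9816|8681):
(9816|8681)
  = (1135|8681)    [9816 ≡ 1135 mod 8681]
  = (8681|1135)    [QR: 8681 ≡ 1 mod 4, sign kept]
  = (736|1135)    [8681 ≡ 736 mod 1135]
  = (23|1135)    [1135 ≡ 7 mod 8 ⇒ (2|1135)^5 = +1]
  = -(1135|23)    [QR: both ≡ 3 mod 4, sign flips]
  = -(8|23)    [1135 ≡ 8 mod 23]
  = -(1|23)    [23 ≡ 7 mod 8 ⇒ (2|23)^3 = +1]
  = -1    [(1|23) = 1]
Second factor (12348|8681):
(12348|8681)
  = (3667|8681)    [12348 ≡ 3667 mod 8681]
  = (8681|3667)    [QR: 8681 ≡ 1 mod 4, sign kept]
  = (1347|3667)    [8681 ≡ 1347 mod 3667]
  = -(3667|1347)    [QR: both ≡ 3 mod 4, sign flips]
  = -(973|1347)    [3667 ≡ 973 mod 1347]
  = -(1347|973)    [QR: 973 ≡ 1 mod 4, sign kept]
  = -(374|973)    [1347 ≡ 374 mod 973]
  = (187|973)    [973 ≡ 5 mod 8 ⇒ (2|973) = -1]
  = (973|187)    [QR: 973 ≡ 1 mod 4, sign kept]
  = (38|187)    [973 ≡ 38 mod 187]
  = -(19|187)    [187 ≡ 3 mod 8 ⇒ (2|187) = -1]
  = (187|19)    [QR: both ≡ 3 mod 4, sign flips]
  = (16|19)    [187 ≡ 16 mod 19]
  = (1|19)    [19 ≡ 3 mod 8 ⇒ (2|19)^4 = +1]
  = 1    [(1|19) = 1]
Product: (-1)·(1) = -1.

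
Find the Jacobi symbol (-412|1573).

Pull out -1: (-412|1573) = (-1|1573)·(412|1573). Since 1573 ≡ 1 (mod 4), (-1|1573) = +1. Now have (412|1573).
Factor out 2: 412 = 2^2·103. Since 1573 ≡ 5 (mod 8), (2|1573) = -1, and (2|1573)^2 = +1. Now have (103|1573).
1573 ≡ 1 (mod 4), so quadratic reciprocity gives (103|1573) = (1573|103). Reduce: 1573 ≡ 28 (mod 103). Now have (28|103).
Factor out 2: 28 = 2^2·7. Since 103 ≡ 7 (mod 8), (2|103) = +1, and (2|103)^2 = +1. Now have (7|103).
Both 7 ≡ 3 and 103 ≡ 3 (mod 4), so reciprocity gives (7|103) = -(103|7). Reduce: 103 ≡ 5 (mod 7). Now have -(5|7).
5 ≡ 1 (mod 4), so quadratic reciprocity gives (5|7) = (7|5). Reduce: 7 ≡ 2 (mod 5). Now have -(2|5).
Factor out 2: 2 = 2. Since 5 ≡ 5 (mod 8), (2|5) = -1. Now have (1|5).
(1|5) = 1. Collecting the sign factors: 1.

1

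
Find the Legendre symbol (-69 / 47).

Reduce the numerator: -69 ≡ 25 (mod 47), so (-69 / 47) = (25 / 47).
25 ≡ 1 (mod 4), so quadratic reciprocity gives (25 / 47) = (47 / 25). Reduce: 47 ≡ 22 (mod 25). Now have (22 / 25).
Factor out 2: 22 = 2·11. Since 25 ≡ 1 (mod 8), (2 / 25) = +1. Now have (11 / 25).
25 ≡ 1 (mod 4), so quadratic reciprocity gives (11 / 25) = (25 / 11). Reduce: 25 ≡ 3 (mod 11). Now have (3 / 11).
Both 3 ≡ 3 and 11 ≡ 3 (mod 4), so reciprocity gives (3 / 11) = -(11 / 3). Reduce: 11 ≡ 2 (mod 3). Now have -(2 / 3).
Factor out 2: 2 = 2. Since 3 ≡ 3 (mod 8), (2 / 3) = -1. Now have (1 / 3).
(1 / 3) = 1. Collecting the sign factors: 1.

1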